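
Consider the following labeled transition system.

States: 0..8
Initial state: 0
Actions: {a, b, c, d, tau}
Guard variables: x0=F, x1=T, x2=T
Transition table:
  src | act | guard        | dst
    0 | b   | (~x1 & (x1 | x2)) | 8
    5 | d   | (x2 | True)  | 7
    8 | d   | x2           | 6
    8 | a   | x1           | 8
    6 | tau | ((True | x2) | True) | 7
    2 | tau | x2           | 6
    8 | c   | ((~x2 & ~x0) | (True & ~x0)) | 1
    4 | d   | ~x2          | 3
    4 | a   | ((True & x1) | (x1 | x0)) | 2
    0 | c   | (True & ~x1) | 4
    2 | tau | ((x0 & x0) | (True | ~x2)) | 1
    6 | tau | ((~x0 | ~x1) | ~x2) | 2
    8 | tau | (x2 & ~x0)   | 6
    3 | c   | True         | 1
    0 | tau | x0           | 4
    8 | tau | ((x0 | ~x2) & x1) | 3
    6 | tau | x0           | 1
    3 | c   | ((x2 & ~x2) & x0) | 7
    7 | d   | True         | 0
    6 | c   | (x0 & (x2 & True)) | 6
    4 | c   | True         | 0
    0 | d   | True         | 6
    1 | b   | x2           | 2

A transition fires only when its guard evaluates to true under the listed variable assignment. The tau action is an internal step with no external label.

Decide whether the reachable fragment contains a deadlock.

Answer: DEADLOCK-FREE

Trace:
Reach set: {0,1,2,6,7}
  0: d→6  [1 out]
  1: b→2  [1 out]
  2: tau→1  tau→6  [2 out]
  6: tau→2  tau→7  [2 out]
  7: d→0  [1 out]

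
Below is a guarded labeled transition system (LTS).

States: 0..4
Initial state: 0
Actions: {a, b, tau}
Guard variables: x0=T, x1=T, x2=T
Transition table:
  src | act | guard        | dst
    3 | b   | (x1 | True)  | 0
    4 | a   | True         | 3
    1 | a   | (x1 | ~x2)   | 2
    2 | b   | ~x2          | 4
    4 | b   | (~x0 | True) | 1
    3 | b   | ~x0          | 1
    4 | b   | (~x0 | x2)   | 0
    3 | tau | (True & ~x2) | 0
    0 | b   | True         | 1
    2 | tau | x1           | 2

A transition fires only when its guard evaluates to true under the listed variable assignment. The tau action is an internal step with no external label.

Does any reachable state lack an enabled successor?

Reach set: {0,1,2}
  0: b→1  [1 out]
  1: a→2  [1 out]
  2: tau→2  [1 out]

Answer: DEADLOCK-FREE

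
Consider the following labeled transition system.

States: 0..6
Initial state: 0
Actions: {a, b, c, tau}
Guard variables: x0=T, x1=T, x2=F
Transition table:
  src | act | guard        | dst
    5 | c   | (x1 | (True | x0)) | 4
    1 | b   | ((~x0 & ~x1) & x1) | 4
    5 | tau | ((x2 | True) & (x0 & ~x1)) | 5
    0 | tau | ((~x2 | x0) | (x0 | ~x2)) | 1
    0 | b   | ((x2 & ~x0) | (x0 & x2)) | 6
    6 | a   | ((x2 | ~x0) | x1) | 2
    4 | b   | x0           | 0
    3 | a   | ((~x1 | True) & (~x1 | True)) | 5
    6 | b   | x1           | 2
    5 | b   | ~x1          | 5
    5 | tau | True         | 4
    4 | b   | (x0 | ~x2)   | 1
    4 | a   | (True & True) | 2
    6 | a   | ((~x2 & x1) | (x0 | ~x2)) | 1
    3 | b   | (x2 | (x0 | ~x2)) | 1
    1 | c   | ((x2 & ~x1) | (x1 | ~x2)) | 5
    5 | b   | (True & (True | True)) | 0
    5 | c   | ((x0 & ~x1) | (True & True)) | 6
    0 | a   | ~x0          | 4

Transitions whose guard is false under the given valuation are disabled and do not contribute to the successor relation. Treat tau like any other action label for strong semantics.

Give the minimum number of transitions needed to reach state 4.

Layered search for 4:
  depth 0: {0}
  depth 1: {1}
  depth 2: {5}
  depth 3: {4,6}
first hit 4 at d=3 via tau·c·c

Answer: 3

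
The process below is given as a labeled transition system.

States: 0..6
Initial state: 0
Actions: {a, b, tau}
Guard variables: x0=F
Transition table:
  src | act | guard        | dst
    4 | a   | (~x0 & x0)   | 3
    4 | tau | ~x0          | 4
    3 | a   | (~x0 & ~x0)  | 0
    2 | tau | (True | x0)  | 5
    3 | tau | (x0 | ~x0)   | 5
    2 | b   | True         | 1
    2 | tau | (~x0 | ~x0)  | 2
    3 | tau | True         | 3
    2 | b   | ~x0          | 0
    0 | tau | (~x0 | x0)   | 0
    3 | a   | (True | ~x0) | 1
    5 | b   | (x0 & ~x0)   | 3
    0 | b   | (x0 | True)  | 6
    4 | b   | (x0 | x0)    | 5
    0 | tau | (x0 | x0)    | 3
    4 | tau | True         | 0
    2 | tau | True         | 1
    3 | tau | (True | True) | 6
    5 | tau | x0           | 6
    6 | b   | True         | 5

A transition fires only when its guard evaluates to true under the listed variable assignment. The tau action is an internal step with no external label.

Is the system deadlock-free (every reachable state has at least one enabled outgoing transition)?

Answer: DEADLOCK at state 5

Working:
Reachable = {0,5,6}
  0: b→6  tau→0  [2 exit(s)]
  5: ∅  [deadlock]
  6: b→5  [1 exit(s)]
witness 5: b·b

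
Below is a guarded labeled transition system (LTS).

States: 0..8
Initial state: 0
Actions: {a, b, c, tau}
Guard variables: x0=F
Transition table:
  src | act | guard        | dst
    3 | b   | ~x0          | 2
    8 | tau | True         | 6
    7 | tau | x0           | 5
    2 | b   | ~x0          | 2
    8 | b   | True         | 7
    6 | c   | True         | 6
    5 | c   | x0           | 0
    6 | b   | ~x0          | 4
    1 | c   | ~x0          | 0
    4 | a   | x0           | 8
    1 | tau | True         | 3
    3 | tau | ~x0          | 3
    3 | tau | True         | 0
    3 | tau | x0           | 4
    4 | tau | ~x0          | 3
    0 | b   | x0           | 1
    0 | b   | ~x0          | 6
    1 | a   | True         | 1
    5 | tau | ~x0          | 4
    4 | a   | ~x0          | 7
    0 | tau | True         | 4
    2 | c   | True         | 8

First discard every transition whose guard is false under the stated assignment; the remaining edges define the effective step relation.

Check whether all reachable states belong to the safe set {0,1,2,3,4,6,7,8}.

Answer: INVARIANT HOLDS

Analysis:
Safe = {0,1,2,3,4,6,7,8}
Reachable = {0,2,3,4,6,7,8}
  0: ok
  2: ok
  3: ok
  4: ok
  6: ok
  7: ok
  8: ok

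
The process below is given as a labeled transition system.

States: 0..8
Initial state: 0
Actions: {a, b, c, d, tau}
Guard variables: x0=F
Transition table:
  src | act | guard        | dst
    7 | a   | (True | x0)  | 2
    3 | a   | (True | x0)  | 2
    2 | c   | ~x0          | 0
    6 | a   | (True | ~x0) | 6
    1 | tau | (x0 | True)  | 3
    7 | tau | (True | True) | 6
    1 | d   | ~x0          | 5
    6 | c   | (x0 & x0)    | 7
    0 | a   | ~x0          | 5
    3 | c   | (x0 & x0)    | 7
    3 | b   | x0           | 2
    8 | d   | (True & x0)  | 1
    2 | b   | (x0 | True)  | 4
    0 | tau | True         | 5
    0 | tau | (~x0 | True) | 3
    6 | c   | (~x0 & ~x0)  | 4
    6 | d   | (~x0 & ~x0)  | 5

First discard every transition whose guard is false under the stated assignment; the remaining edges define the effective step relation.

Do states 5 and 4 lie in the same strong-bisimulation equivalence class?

Answer: BISIMILAR

Analysis:
Bisimulation quotient by refinement:
  round 0: {{0,1,2,3,4,5,6,7,8}}
  round 1: {{0,7},{1},{2},{3},{4,5,8},{6}}
  round 2: {{0},{1},{2},{3},{4,5,8},{6},{7}}
7 equivalence class(es) (converged in 3)
class of 5: {4,5,8}; class of 4: {4,5,8}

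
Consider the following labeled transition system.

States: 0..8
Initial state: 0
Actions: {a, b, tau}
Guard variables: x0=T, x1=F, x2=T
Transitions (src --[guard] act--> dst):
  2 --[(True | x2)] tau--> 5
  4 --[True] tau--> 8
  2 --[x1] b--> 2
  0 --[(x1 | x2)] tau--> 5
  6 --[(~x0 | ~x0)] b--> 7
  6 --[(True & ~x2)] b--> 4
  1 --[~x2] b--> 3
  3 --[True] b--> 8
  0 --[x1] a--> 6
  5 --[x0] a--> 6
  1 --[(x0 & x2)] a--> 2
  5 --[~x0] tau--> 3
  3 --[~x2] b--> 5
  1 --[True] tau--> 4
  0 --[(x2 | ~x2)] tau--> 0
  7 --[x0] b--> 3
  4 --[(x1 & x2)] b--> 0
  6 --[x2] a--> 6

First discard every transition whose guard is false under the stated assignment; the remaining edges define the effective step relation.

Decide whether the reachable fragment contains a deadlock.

R = {0,5,6}
  0: tau→0  tau→5  [deg 2]
  5: a→6  [deg 1]
  6: a→6  [deg 1]

Answer: DEADLOCK-FREE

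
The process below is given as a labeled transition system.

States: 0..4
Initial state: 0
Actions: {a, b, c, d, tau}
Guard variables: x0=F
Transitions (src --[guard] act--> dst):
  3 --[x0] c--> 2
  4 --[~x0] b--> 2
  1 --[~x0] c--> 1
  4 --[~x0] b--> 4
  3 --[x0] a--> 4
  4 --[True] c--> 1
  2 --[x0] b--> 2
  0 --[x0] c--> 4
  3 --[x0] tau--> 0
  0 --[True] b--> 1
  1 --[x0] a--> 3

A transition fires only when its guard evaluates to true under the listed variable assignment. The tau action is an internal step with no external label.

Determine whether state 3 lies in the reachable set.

5 transition(s) survive guard evaluation.
Layer 0: {0}
Layer 1: {1}  total {0,1}
Reach set: {0,1}

Answer: UNREACHABLE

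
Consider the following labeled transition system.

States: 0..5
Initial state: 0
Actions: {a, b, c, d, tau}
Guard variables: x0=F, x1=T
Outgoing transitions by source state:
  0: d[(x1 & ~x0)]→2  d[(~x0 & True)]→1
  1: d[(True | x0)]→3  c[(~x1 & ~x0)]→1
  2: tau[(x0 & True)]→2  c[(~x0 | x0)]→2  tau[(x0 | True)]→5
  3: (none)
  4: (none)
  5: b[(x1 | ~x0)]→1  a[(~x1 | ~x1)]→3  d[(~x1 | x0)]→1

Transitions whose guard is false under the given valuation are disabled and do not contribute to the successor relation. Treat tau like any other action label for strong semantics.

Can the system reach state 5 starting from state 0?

6 transition(s) survive guard evaluation.
L0 = {0}
L1 = {1,2}  total {0,1,2}
L2 = {3,5}  total {0,1,2,3,5}
Reach set: {0,1,2,3,5}
Path to 5: d·tau

Answer: REACHABLE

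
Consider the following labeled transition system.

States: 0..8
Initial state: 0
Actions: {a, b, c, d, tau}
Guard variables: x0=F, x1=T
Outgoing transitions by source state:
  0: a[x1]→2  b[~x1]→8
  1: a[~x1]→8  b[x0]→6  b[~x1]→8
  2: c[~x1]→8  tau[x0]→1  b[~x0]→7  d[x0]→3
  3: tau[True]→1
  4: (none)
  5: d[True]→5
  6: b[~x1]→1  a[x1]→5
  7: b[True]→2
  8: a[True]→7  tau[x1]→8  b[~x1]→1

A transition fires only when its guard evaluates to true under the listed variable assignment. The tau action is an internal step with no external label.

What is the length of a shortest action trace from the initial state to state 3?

Breadth-first toward 3:
  L0 = {0}
  L1 = {2}
  L2 = {7}
3 never appears.

Answer: UNREACHABLE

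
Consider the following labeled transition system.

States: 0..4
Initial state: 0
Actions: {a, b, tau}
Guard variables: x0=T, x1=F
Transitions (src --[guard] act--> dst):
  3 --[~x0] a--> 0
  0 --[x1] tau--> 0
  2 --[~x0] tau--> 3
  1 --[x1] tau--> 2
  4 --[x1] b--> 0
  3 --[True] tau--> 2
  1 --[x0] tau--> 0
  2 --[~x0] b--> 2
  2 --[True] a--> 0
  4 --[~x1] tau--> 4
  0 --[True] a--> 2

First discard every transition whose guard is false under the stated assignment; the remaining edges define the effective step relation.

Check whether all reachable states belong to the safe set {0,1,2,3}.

Safe = {0,1,2,3}
Reach set: {0,2}
  0: ok
  2: ok

Answer: INVARIANT HOLDS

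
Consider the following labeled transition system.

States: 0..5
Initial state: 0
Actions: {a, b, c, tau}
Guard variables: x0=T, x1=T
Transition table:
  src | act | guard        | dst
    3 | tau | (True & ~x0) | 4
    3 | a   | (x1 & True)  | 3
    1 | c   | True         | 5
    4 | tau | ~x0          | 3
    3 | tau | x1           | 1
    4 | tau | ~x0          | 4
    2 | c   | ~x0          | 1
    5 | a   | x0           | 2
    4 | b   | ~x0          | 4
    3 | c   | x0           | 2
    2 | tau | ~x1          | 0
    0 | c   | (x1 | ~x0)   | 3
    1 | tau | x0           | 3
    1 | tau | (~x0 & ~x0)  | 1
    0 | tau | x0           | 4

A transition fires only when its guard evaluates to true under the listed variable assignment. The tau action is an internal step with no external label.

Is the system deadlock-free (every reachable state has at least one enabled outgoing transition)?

Answer: DEADLOCK at state 2

Trace:
R = {0,1,2,3,4,5}
  0: c→3  tau→4  [2 out]
  1: c→5  tau→3  [2 out]
  2: ∅  [deadlock]
  3: a→3  c→2  tau→1  [3 out]
  4: ∅  [deadlock]
  5: a→2  [1 out]
trace reaching 2: c·c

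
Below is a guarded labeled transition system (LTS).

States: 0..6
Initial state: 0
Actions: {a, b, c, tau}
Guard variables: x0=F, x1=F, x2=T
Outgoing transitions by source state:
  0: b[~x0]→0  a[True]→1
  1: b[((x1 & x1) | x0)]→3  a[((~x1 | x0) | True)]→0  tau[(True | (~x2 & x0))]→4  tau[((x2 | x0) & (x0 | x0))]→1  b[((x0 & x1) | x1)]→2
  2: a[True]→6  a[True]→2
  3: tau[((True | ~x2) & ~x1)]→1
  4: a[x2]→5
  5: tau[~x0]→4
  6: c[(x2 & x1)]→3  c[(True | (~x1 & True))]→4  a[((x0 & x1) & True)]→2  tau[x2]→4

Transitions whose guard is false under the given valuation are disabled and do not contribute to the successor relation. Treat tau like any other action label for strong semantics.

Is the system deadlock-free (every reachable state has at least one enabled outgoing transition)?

Answer: DEADLOCK-FREE

Analysis:
Reachable = {0,1,4,5}
  0: a→1  b→0  [2 exit(s)]
  1: a→0  tau→4  [2 exit(s)]
  4: a→5  [1 exit(s)]
  5: tau→4  [1 exit(s)]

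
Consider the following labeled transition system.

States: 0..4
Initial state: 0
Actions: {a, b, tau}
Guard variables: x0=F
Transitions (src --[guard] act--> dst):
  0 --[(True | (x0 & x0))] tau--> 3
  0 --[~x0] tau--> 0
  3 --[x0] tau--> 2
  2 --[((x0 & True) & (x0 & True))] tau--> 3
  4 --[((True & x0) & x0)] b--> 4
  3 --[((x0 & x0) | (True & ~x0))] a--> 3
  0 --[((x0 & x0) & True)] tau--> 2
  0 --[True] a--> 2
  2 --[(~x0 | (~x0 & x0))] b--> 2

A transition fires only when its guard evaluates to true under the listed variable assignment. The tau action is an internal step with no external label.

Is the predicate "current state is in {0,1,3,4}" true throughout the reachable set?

Allowed set {0,1,3,4}
Reach set: {0,2,3}
  0: ok
  2: ✗ unsafe
  3: ok
reach 2 via a — violates

Answer: INVARIANT VIOLATED at state 2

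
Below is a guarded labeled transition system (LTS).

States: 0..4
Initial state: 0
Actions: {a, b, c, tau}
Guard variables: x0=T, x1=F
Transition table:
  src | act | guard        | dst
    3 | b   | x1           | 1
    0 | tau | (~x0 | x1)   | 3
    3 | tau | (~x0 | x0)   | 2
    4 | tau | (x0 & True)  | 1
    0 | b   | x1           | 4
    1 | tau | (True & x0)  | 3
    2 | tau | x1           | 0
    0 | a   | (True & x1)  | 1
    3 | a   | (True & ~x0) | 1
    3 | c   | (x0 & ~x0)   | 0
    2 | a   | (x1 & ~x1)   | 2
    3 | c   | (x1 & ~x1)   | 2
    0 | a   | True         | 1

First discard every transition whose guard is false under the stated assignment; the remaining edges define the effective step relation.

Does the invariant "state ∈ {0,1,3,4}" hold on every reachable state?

Answer: INVARIANT VIOLATED at state 2

Analysis:
Safe = {0,1,3,4}
Reachable = {0,1,2,3}
  0: safe
  1: safe
  2: outside
  3: safe
witness against invariant: a·tau·tau → 2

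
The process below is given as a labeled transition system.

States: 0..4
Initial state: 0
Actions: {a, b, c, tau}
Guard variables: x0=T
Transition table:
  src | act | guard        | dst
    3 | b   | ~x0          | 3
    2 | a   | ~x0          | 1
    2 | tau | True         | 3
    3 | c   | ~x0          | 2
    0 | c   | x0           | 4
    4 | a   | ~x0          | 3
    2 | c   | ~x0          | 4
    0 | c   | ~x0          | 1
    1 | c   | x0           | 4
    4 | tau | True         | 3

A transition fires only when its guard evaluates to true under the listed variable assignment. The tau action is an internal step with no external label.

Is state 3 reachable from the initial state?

After dropping false guards: 4 live edges.
L0 = {0}
L1 = {4}  now seen {0,4}
L2 = {3}  now seen {0,3,4}
R = {0,3,4}
trace reaching 3: c·tau

Answer: REACHABLE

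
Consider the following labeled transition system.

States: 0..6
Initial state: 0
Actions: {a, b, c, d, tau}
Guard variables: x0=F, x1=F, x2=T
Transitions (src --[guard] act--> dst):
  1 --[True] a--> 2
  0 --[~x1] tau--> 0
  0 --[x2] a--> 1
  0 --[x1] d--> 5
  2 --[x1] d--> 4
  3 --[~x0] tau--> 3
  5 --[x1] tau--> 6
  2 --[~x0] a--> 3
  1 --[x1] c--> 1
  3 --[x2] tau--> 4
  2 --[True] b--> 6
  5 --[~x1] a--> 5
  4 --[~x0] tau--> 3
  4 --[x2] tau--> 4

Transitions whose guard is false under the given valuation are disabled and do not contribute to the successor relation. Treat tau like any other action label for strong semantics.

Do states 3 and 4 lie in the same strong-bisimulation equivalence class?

Compute ~ classes (split until stable):
  round 0: {{0,1,2,3,4,5,6}}
  round 1: {{0},{1,5},{2},{3,4},{6}}
  round 2: {{0},{1},{2},{3,4},{5},{6}}
stable after 3 split(s): 6 block(s)
class of 3: {3,4}; class of 4: {3,4}

Answer: BISIMILAR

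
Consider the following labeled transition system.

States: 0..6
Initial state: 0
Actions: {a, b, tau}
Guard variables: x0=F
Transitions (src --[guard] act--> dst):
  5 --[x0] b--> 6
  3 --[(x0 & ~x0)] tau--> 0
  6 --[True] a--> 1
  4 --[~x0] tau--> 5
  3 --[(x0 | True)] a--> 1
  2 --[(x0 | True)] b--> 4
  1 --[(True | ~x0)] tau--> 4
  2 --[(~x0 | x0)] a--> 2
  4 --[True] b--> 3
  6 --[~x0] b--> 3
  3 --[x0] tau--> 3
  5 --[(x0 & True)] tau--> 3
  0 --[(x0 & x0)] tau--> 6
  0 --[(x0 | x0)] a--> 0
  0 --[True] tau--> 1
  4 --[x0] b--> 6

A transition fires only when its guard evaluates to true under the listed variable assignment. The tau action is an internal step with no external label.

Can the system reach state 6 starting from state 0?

9 transition(s) survive guard evaluation.
L0 = {0}
L1 = {1}  total {0,1}
L2 = {4}  total {0,1,4}
L3 = {3,5}  total {0,1,3,4,5}
Reachable = {0,1,3,4,5}

Answer: UNREACHABLE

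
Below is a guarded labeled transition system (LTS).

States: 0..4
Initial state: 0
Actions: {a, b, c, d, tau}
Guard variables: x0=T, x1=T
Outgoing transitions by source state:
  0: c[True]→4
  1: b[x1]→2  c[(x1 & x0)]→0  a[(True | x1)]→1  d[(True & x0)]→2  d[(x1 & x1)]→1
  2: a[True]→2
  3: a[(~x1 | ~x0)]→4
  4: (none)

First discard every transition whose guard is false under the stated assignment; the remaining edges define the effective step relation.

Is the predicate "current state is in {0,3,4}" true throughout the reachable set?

Answer: INVARIANT HOLDS

Analysis:
Safe = {0,3,4}
R = {0,4}
  0: ok
  4: ok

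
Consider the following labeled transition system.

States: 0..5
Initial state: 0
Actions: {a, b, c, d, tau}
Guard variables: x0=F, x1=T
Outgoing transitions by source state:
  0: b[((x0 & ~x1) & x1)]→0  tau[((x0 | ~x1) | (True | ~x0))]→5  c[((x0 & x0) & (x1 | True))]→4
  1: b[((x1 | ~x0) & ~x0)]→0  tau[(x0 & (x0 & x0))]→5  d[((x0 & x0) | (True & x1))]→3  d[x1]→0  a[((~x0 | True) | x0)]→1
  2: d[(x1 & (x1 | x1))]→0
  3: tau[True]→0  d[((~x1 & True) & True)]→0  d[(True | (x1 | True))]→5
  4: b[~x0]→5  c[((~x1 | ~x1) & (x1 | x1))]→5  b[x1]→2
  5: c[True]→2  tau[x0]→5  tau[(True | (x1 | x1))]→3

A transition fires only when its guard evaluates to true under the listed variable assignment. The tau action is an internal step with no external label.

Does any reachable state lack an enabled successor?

Reachable = {0,2,3,5}
  0: tau→5  [deg 1]
  2: d→0  [deg 1]
  3: d→5  tau→0  [deg 2]
  5: c→2  tau→3  [deg 2]

Answer: DEADLOCK-FREE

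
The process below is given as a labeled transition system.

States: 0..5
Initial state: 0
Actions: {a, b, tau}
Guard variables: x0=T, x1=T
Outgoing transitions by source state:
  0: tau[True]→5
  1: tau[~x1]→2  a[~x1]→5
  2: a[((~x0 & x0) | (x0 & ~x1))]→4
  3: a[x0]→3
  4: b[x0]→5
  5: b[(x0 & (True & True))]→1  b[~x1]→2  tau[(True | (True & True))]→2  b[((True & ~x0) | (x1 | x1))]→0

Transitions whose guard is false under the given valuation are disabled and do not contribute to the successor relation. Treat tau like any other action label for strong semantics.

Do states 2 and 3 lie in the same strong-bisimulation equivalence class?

Compute ~ classes (split until stable):
  round 0: {{0,1,2,3,4,5}}
  round 1: {{0},{1,2},{3},{4},{5}}
5 equivalence class(es) (converged in 2)
[2]={1,2}  [3]={3}

Answer: NOT BISIMILAR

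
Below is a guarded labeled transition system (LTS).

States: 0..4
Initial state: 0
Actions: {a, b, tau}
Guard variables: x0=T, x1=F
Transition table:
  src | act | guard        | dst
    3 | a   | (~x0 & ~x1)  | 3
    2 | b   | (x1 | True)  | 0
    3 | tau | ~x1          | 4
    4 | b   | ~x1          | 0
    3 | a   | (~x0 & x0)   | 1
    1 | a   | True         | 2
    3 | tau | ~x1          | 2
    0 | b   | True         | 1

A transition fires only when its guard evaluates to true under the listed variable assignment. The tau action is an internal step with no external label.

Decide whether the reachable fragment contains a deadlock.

R = {0,1,2}
  0: b→1  [1 exit(s)]
  1: a→2  [1 exit(s)]
  2: b→0  [1 exit(s)]

Answer: DEADLOCK-FREE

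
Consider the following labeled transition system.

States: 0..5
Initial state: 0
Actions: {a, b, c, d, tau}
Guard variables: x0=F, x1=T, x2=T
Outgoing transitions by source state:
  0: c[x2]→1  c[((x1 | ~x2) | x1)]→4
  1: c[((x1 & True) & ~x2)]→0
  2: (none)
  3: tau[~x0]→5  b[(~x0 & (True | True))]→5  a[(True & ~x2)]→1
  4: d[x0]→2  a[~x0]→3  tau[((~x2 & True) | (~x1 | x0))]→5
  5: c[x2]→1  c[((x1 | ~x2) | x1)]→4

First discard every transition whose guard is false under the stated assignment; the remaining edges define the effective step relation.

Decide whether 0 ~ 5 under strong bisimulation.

Bisimulation quotient by refinement:
  π0 = {{0,1,2,3,4,5}}
  π1 = {{0,5},{1,2},{3},{4}}
Fixed point at round 2; 4 class(es).
[0]={0,5}  [5]={0,5}

Answer: BISIMILAR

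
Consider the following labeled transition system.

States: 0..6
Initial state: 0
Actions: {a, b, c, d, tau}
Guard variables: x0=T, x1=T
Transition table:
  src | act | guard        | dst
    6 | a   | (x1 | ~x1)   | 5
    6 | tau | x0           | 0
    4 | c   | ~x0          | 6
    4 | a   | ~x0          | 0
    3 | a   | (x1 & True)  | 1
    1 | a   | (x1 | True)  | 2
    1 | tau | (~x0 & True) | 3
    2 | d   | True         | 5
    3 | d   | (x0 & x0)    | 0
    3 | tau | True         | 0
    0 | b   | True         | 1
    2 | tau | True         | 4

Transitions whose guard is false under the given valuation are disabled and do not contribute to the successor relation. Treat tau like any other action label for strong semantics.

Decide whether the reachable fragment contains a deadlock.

R = {0,1,2,4,5}
  0: b→1  [1 out]
  1: a→2  [1 out]
  2: d→5  tau→4  [2 out]
  4: ∅  [no exit]
  5: ∅  [no exit]
trace reaching 4: b·a·tau

Answer: DEADLOCK at state 4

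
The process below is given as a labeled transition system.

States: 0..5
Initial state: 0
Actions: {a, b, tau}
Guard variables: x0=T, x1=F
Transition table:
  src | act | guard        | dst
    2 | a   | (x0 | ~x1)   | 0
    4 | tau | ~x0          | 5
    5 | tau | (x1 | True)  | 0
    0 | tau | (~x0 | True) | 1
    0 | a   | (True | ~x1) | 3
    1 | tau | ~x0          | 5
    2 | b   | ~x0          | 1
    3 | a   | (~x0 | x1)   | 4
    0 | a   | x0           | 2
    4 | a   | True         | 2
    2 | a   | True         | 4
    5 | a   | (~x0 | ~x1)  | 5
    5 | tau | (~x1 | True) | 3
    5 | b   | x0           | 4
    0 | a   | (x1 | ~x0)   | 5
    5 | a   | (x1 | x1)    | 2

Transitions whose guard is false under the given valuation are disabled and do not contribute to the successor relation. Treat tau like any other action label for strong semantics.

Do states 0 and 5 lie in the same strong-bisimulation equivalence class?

Answer: NOT BISIMILAR

Working:
Refine partition for ~:
  P[0] = {{0,1,2,3,4,5}}
  P[1] = {{0},{1,3},{2,4},{5}}
  P[2] = {{0},{1,3},{2},{4},{5}}
stable after 3 split(s): 5 block(s)
class of 0: {0}; class of 5: {5}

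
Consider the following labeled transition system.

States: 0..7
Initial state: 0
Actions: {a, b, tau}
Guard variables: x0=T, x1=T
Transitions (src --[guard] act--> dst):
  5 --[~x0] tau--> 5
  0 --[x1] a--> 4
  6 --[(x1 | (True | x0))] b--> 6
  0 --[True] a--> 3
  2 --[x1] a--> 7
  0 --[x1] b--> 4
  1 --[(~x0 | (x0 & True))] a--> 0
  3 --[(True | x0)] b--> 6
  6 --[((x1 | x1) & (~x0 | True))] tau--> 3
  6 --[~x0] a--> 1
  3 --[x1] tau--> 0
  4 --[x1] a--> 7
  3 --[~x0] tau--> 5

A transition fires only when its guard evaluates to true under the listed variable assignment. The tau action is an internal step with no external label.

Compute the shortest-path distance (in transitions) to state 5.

Layered search for 5:
  depth 0: {0}
  depth 1: {3,4}
  depth 2: {6,7}
5 never appears.

Answer: UNREACHABLE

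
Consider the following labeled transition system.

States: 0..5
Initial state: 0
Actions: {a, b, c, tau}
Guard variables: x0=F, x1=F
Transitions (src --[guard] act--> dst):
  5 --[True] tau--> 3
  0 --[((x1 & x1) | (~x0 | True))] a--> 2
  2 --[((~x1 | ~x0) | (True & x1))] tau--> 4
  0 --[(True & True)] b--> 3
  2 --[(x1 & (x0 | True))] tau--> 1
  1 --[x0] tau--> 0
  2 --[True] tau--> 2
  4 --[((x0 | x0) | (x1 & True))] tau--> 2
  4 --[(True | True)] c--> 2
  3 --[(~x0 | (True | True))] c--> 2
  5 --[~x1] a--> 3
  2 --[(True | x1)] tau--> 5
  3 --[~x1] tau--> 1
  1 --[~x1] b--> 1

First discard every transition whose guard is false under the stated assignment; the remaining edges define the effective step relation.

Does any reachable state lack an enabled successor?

Reach set: {0,1,2,3,4,5}
  0: a→2  b→3  [2 out]
  1: b→1  [1 out]
  2: tau→2  tau→4  tau→5  [3 out]
  3: c→2  tau→1  [2 out]
  4: c→2  [1 out]
  5: a→3  tau→3  [2 out]

Answer: DEADLOCK-FREE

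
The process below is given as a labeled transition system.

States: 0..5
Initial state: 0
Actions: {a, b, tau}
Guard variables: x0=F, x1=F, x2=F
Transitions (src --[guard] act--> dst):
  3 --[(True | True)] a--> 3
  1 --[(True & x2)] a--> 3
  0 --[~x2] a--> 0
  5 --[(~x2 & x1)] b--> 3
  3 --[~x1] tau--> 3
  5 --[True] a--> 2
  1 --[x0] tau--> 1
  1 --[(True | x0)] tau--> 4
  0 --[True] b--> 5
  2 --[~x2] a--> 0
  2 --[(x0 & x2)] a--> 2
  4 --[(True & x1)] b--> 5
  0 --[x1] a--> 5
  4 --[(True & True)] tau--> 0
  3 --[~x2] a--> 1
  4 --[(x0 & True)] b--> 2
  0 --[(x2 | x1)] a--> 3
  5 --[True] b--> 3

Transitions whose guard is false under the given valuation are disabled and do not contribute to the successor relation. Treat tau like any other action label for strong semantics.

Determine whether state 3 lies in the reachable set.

10 transition(s) survive guard evaluation.
depth 0: {0}
depth 1: {5}  now seen {0,5}
depth 2: {2,3}  now seen {0,2,3,5}
depth 3: {1}  now seen {0,1,2,3,5}
depth 4: {4}  now seen {0,1,2,3,4,5}
R = {0,1,2,3,4,5}
witness 3: b·b

Answer: REACHABLE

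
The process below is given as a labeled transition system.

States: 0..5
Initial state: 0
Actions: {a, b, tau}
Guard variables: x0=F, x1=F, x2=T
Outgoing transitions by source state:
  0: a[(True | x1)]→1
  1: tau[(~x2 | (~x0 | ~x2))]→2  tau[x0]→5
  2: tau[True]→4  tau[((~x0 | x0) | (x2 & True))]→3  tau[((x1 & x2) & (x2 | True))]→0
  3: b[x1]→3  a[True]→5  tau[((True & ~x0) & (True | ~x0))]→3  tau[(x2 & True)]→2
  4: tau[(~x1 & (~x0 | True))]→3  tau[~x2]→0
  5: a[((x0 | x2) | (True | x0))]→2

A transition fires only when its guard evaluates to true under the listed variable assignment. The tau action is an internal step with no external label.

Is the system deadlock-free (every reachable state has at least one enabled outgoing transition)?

Answer: DEADLOCK-FREE

Trace:
R = {0,1,2,3,4,5}
  0: a→1  [1 out]
  1: tau→2  [1 out]
  2: tau→3  tau→4  [2 out]
  3: a→5  tau→2  tau→3  [3 out]
  4: tau→3  [1 out]
  5: a→2  [1 out]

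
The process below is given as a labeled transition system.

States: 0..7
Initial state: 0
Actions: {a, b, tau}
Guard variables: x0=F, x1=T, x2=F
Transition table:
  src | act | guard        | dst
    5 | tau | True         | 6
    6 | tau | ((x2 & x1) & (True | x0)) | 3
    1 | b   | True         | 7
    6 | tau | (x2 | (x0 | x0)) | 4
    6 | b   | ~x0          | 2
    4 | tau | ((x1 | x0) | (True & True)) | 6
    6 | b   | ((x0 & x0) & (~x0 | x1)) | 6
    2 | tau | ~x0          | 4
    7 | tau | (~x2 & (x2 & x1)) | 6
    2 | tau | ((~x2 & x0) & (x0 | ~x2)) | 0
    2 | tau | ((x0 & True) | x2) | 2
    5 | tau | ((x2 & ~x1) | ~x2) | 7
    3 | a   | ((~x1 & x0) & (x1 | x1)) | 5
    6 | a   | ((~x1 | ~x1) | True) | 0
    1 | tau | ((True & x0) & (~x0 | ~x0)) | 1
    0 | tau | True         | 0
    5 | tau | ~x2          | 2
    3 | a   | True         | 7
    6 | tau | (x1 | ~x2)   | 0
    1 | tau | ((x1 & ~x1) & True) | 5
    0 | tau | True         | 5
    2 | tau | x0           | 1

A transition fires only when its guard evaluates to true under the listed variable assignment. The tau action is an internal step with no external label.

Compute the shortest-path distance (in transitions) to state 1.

Layered search for 1:
  Layer 0: {0}
  Layer 1: {5}
  Layer 2: {2,6,7}
  Layer 3: {4}
1 never appears.

Answer: UNREACHABLE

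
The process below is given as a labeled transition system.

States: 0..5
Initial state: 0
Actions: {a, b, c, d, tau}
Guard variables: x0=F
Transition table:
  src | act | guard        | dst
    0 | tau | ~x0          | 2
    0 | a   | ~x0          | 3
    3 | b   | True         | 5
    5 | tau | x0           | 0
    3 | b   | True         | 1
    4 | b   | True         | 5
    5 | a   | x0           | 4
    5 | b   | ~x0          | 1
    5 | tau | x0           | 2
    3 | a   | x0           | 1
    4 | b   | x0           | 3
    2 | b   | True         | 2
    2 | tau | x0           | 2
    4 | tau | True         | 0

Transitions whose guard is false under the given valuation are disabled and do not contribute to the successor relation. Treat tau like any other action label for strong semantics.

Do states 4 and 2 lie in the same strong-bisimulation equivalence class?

Bisimulation quotient by refinement:
  P[0] = {{0,1,2,3,4,5}}
  P[1] = {{0},{1},{2,3,5},{4}}
  P[2] = {{0},{1},{2},{3},{4},{5}}
6 equivalence class(es) (converged in 3)
4∈{4}, 2∈{2}

Answer: NOT BISIMILAR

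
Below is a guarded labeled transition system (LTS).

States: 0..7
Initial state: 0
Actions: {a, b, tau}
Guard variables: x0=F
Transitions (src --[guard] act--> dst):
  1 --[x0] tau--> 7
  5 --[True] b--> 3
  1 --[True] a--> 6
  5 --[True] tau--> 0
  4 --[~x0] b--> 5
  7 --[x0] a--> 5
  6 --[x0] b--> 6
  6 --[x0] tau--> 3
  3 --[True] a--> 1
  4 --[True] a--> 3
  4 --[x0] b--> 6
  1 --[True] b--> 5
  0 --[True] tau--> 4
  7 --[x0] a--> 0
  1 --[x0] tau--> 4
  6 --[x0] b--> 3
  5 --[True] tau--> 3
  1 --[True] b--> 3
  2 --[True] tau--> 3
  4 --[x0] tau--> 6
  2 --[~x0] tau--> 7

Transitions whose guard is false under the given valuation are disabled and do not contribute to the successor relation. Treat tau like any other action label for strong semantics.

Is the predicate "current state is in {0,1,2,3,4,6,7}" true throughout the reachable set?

Answer: INVARIANT VIOLATED at state 5

Trace:
Safe = {0,1,2,3,4,6,7}
R = {0,1,3,4,5,6}
  0: ok
  1: ok
  3: ok
  4: ok
  5: VIOLATES
  6: ok
counterexample path to 5: tau·b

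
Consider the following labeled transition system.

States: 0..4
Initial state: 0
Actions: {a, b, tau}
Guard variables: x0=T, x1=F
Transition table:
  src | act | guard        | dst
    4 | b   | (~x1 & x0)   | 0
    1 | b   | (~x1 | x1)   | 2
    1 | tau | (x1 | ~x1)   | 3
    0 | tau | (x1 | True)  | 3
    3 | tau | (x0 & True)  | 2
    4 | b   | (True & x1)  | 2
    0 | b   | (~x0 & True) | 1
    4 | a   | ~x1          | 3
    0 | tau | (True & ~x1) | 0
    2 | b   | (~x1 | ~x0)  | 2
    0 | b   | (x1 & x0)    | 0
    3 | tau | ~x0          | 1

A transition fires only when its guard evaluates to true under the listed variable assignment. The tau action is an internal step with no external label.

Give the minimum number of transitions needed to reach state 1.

Breadth-first toward 1:
  depth 0: {0}
  depth 1: {3}
  depth 2: {2}
1 never appears.

Answer: UNREACHABLE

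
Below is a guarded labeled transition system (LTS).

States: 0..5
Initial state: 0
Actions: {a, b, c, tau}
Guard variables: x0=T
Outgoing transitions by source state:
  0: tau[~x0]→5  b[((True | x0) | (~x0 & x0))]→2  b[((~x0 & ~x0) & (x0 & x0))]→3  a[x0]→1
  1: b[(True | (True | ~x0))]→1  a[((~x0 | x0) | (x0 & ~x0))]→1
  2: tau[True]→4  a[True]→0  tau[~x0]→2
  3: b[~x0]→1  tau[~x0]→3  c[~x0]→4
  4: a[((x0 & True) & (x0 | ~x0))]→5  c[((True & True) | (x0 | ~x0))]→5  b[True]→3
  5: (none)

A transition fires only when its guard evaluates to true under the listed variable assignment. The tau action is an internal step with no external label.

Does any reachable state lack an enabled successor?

Reach set: {0,1,2,3,4,5}
  0: a→1  b→2  [2 exit(s)]
  1: a→1  b→1  [2 exit(s)]
  2: a→0  tau→4  [2 exit(s)]
  3: ∅  [no exit]
  4: a→5  b→3  c→5  [3 exit(s)]
  5: ∅  [no exit]
Path to 3: b·tau·b

Answer: DEADLOCK at state 3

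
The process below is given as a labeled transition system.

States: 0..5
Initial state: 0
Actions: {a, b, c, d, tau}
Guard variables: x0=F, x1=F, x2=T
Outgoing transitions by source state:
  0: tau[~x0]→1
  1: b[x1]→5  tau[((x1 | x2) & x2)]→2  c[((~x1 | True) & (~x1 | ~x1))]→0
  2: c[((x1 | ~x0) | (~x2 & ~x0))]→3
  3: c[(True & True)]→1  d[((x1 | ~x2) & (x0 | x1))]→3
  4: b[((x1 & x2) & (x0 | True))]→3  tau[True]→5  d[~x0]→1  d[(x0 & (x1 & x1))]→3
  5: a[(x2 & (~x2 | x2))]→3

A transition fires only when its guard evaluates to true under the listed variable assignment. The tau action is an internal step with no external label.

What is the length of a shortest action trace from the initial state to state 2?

Answer: 2

Working:
Breadth-first toward 2:
  L0 = {0}
  L1 = {1}
  L2 = {2}
2 enters at depth 2; path tau·tau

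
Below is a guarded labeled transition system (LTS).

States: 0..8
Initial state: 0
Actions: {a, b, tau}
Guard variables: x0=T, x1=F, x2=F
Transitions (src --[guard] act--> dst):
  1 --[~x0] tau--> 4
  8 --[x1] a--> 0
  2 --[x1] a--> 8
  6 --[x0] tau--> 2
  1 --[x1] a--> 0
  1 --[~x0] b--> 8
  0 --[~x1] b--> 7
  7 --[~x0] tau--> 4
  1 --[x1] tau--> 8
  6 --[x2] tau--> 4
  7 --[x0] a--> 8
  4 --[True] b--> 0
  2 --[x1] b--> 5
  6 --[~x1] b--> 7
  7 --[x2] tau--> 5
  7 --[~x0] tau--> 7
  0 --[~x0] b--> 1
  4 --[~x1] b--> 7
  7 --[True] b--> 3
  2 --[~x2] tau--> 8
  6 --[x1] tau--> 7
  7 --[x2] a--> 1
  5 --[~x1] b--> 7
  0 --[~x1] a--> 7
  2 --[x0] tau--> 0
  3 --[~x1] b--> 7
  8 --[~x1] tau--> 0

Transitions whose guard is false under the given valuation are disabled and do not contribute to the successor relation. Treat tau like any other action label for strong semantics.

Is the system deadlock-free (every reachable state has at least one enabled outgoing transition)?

R = {0,3,7,8}
  0: a→7  b→7  [2 exit(s)]
  3: b→7  [1 exit(s)]
  7: a→8  b→3  [2 exit(s)]
  8: tau→0  [1 exit(s)]

Answer: DEADLOCK-FREE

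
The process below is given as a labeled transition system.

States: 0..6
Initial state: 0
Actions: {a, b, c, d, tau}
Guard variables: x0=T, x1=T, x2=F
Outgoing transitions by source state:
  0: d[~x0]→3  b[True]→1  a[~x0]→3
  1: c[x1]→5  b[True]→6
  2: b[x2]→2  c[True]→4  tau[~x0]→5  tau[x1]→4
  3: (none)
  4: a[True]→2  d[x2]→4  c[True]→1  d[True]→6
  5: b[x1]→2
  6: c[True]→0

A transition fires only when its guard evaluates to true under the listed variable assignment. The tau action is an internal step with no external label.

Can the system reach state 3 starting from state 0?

Answer: UNREACHABLE

Working:
10 transition(s) survive guard evaluation.
depth 0: {0}
depth 1: {1}  now seen {0,1}
depth 2: {5,6}  now seen {0,1,5,6}
depth 3: {2}  now seen {0,1,2,5,6}
depth 4: {4}  now seen {0,1,2,4,5,6}
Reach set: {0,1,2,4,5,6}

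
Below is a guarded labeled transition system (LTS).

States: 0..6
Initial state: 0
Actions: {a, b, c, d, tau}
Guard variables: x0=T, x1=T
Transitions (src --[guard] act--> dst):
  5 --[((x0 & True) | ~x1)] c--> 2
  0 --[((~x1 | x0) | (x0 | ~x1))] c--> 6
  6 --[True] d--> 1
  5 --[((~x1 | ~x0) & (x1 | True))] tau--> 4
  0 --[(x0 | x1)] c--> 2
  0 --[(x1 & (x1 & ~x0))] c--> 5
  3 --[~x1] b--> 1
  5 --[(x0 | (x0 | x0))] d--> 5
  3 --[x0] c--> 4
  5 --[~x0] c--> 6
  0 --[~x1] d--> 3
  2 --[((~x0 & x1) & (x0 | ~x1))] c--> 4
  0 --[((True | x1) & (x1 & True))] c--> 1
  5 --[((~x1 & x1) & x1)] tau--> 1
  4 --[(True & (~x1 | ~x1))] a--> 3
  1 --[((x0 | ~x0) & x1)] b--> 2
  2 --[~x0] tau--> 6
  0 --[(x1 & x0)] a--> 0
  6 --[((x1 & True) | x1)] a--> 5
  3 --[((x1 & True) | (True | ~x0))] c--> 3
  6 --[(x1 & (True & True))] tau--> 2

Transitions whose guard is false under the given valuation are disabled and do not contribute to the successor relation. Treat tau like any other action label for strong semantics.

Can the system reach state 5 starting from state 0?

Answer: REACHABLE

Trace:
12 transition(s) survive guard evaluation.
depth 0: {0}
depth 1: {1,2,6}  total {0,1,2,6}
depth 2: {5}  total {0,1,2,5,6}
R = {0,1,2,5,6}
trace reaching 5: c·a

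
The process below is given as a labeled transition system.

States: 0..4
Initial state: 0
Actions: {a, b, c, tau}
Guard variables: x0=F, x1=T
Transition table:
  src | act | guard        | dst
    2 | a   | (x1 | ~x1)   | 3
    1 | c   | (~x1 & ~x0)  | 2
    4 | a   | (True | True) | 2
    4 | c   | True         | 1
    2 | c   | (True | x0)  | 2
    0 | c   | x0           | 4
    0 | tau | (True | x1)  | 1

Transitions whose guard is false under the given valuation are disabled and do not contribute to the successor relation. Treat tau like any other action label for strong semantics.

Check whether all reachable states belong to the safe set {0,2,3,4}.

Allowed set {0,2,3,4}
Reachable = {0,1}
  0: ok
  1: outside
witness against invariant: tau → 1

Answer: INVARIANT VIOLATED at state 1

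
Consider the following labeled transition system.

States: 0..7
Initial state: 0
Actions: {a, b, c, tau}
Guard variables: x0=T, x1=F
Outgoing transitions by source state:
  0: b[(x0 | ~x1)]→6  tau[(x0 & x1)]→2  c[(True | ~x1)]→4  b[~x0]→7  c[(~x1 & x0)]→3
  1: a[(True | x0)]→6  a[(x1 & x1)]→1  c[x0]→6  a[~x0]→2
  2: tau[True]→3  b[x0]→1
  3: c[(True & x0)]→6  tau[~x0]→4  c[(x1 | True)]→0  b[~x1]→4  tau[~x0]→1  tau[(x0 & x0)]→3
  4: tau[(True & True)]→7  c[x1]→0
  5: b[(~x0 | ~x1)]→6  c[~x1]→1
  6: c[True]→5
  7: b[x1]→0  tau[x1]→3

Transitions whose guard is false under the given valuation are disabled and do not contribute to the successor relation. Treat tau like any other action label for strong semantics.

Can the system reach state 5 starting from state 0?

Answer: REACHABLE

Working:
Guard filter leaves 15 enabled edge(s).
depth 0: {0}
depth 1: {3,4,6}  cumulative {0,3,4,6}
depth 2: {5,7}  cumulative {0,3,4,5,6,7}
depth 3: {1}  cumulative {0,1,3,4,5,6,7}
Reach set: {0,1,3,4,5,6,7}
trace reaching 5: b·c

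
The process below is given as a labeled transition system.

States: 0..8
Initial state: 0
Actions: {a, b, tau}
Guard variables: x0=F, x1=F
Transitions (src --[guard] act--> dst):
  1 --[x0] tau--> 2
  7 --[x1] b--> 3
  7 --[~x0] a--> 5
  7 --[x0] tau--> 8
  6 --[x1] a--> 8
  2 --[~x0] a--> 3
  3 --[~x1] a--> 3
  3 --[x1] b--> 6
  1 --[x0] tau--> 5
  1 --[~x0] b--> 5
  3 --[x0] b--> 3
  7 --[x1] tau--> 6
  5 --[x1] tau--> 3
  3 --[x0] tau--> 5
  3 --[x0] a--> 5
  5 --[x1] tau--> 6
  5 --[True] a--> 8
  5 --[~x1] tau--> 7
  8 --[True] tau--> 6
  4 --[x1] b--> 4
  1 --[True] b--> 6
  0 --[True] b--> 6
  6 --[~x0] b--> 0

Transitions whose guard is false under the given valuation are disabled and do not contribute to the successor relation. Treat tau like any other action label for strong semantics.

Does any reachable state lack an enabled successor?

Reachable = {0,6}
  0: b→6  [deg 1]
  6: b→0  [deg 1]

Answer: DEADLOCK-FREE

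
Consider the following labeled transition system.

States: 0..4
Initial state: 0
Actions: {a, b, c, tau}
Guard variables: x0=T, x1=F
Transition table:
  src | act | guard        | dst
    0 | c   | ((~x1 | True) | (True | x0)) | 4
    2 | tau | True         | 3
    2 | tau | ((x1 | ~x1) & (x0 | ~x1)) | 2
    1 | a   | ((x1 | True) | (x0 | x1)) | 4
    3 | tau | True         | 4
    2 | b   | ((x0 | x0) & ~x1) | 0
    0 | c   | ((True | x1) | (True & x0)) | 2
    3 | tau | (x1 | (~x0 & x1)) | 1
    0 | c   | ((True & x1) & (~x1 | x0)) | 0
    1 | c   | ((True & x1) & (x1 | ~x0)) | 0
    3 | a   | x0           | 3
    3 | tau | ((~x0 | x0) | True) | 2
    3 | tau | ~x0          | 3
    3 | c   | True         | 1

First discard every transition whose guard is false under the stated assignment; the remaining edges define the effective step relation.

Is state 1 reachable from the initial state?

Guard filter leaves 10 enabled edge(s).
depth 0: {0}
depth 1: {2,4}  cumulative {0,2,4}
depth 2: {3}  cumulative {0,2,3,4}
depth 3: {1}  cumulative {0,1,2,3,4}
R = {0,1,2,3,4}
witness 1: c·tau·c

Answer: REACHABLE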